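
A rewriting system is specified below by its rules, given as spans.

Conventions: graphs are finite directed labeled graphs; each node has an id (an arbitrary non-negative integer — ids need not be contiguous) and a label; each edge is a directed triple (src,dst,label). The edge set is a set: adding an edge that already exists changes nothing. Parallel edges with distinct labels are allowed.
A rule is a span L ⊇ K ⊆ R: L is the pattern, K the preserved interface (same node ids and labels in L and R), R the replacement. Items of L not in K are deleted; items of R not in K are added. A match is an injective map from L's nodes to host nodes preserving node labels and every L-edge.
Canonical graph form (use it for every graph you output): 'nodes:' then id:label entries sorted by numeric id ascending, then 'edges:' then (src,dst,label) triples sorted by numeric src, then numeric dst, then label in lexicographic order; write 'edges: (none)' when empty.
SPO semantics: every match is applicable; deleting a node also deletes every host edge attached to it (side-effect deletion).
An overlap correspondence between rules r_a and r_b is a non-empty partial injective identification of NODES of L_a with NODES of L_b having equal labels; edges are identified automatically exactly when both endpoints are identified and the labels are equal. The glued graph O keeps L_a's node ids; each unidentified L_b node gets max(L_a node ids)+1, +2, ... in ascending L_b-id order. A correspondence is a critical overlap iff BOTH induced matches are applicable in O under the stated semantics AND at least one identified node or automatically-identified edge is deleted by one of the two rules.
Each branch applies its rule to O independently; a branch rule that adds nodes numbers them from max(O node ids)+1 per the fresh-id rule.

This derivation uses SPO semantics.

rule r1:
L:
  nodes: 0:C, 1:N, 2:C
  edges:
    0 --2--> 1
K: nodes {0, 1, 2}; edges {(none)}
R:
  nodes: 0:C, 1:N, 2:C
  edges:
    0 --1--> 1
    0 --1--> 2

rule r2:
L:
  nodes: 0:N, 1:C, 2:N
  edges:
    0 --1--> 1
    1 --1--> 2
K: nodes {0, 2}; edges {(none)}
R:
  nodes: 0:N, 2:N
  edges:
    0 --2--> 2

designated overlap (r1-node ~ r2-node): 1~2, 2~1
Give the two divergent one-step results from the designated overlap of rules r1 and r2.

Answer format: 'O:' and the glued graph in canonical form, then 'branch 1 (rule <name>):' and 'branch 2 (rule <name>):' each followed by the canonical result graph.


O:
nodes: 0:C, 1:N, 2:C, 3:N
edges: (0,1,2); (2,1,1); (3,2,1)
branch 1 (rule r1):
nodes: 0:C, 1:N, 2:C, 3:N
edges: (0,1,1); (0,2,1); (2,1,1); (3,2,1)
branch 2 (rule r2):
nodes: 0:C, 1:N, 3:N
edges: (0,1,2); (3,1,2)


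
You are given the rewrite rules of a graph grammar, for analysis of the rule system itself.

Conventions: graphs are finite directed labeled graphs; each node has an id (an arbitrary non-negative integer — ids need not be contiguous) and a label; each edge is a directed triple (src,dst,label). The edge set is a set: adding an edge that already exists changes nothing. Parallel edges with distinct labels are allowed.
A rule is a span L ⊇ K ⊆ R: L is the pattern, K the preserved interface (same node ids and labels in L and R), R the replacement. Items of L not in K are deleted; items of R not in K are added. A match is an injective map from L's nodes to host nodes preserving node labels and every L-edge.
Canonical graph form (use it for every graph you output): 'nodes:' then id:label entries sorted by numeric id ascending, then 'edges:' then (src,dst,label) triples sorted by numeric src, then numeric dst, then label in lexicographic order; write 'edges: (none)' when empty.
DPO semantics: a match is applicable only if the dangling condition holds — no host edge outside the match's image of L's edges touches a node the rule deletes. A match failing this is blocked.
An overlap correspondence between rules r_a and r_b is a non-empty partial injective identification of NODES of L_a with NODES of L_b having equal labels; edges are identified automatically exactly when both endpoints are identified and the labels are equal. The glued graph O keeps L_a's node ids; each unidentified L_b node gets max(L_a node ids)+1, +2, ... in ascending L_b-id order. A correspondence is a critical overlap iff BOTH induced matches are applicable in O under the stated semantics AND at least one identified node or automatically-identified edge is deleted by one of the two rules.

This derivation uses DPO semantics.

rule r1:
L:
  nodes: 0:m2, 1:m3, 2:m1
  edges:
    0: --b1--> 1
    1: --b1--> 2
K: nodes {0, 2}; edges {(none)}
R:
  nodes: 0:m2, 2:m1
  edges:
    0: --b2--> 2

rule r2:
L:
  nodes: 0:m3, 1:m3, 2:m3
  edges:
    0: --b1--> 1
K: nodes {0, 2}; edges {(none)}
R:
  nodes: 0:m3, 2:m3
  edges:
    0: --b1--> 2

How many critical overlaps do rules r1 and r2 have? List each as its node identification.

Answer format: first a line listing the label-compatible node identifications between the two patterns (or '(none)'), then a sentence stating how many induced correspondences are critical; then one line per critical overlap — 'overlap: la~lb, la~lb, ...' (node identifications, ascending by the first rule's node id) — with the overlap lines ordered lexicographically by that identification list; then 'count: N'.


label-compatible node identifications between L(r1) and L(r2): 1~0, 1~1, 1~2
1 of the induced correspondences is a critical overlap of r1 and r2.
overlap: 1~2
count: 1


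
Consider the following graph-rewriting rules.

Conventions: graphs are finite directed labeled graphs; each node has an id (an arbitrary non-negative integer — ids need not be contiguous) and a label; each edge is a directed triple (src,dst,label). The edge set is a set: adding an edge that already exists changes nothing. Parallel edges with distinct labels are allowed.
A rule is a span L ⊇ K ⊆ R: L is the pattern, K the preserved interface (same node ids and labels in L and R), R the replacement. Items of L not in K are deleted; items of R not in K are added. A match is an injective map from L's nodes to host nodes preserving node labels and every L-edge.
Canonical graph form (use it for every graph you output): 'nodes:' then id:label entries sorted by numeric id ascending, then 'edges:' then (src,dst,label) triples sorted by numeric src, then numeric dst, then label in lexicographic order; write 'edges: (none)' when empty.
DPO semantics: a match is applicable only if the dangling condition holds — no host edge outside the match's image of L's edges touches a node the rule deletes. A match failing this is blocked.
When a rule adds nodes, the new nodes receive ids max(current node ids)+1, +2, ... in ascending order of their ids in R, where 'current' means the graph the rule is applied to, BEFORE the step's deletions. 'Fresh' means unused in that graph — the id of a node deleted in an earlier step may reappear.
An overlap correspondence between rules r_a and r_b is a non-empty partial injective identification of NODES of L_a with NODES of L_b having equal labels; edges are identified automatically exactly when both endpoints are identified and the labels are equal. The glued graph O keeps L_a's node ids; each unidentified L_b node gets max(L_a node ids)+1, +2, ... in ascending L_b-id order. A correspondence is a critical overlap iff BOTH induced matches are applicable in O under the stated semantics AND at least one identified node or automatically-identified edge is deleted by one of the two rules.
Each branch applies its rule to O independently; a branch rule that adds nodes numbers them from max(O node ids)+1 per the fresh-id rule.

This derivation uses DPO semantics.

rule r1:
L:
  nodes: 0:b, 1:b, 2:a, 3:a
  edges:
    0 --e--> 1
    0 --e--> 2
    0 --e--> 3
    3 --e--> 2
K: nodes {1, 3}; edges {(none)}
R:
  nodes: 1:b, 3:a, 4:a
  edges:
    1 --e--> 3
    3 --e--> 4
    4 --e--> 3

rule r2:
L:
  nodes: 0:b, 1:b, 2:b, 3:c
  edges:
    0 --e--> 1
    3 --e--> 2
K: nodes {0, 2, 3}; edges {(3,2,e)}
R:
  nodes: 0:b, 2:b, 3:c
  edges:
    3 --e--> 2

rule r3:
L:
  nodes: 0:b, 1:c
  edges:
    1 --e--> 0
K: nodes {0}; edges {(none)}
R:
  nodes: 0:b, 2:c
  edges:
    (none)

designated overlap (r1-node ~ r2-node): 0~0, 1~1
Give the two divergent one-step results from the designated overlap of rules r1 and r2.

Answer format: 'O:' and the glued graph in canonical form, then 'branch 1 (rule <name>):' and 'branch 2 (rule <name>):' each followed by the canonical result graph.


O:
nodes: 0:b, 1:b, 2:a, 3:a, 4:b, 5:c
edges: (0,1,e); (0,2,e); (0,3,e); (3,2,e); (5,4,e)
branch 1 (rule r1):
nodes: 1:b, 3:a, 4:b, 5:c, 6:a
edges: (1,3,e); (3,6,e); (5,4,e); (6,3,e)
branch 2 (rule r2):
nodes: 0:b, 2:a, 3:a, 4:b, 5:c
edges: (0,2,e); (0,3,e); (3,2,e); (5,4,e)


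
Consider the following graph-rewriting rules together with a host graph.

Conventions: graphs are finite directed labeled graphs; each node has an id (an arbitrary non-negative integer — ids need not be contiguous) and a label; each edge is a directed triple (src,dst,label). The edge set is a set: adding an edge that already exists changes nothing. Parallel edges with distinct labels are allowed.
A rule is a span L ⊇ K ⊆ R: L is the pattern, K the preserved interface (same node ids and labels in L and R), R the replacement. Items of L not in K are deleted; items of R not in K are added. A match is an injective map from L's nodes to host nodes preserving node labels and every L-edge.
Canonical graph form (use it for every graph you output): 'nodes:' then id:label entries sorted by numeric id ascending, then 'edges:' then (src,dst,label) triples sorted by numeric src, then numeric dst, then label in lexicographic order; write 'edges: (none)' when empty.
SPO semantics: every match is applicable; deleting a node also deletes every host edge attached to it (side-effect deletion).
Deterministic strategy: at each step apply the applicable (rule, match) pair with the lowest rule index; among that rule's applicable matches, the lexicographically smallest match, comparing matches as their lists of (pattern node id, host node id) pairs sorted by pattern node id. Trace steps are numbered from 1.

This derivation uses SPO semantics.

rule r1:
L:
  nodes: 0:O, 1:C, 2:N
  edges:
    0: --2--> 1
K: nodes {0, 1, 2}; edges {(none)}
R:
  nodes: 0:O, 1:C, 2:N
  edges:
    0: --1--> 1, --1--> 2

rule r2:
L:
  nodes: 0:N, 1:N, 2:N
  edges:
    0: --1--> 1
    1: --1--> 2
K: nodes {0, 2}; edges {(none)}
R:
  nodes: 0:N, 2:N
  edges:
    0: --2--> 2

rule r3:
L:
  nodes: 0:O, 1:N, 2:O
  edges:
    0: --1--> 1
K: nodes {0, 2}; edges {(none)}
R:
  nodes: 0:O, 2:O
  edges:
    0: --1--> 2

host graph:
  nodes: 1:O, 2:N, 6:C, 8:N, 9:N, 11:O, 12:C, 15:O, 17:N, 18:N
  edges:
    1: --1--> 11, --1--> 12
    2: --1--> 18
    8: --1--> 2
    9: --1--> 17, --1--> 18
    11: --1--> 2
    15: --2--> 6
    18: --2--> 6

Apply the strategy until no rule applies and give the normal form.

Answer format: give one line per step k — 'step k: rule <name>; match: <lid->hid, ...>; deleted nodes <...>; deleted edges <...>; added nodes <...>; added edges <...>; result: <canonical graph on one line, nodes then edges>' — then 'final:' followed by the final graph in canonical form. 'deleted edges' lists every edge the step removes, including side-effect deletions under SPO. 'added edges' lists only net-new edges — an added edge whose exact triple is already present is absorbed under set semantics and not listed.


step 1: rule r1; match: 0->15, 1->6, 2->2; deleted nodes (none); deleted edges (15,6,2); added nodes (none); added edges (15,2,1); (15,6,1); result: nodes: 1:O, 2:N, 6:C, 8:N, 9:N, 11:O, 12:C, 15:O, 17:N, 18:N edges: (1,11,1); (1,12,1); (2,18,1); (8,2,1); (9,17,1); (9,18,1); (11,2,1); (15,2,1); (15,6,1); (18,6,2)
step 2: rule r2; match: 0->8, 1->2, 2->18; deleted nodes 2; deleted edges (2,18,1); (8,2,1); (11,2,1); (15,2,1); added nodes (none); added edges (8,18,2); result: nodes: 1:O, 6:C, 8:N, 9:N, 11:O, 12:C, 15:O, 17:N, 18:N edges: (1,11,1); (1,12,1); (8,18,2); (9,17,1); (9,18,1); (15,6,1); (18,6,2)
final:
nodes: 1:O, 6:C, 8:N, 9:N, 11:O, 12:C, 15:O, 17:N, 18:N
edges: (1,11,1); (1,12,1); (8,18,2); (9,17,1); (9,18,1); (15,6,1); (18,6,2)


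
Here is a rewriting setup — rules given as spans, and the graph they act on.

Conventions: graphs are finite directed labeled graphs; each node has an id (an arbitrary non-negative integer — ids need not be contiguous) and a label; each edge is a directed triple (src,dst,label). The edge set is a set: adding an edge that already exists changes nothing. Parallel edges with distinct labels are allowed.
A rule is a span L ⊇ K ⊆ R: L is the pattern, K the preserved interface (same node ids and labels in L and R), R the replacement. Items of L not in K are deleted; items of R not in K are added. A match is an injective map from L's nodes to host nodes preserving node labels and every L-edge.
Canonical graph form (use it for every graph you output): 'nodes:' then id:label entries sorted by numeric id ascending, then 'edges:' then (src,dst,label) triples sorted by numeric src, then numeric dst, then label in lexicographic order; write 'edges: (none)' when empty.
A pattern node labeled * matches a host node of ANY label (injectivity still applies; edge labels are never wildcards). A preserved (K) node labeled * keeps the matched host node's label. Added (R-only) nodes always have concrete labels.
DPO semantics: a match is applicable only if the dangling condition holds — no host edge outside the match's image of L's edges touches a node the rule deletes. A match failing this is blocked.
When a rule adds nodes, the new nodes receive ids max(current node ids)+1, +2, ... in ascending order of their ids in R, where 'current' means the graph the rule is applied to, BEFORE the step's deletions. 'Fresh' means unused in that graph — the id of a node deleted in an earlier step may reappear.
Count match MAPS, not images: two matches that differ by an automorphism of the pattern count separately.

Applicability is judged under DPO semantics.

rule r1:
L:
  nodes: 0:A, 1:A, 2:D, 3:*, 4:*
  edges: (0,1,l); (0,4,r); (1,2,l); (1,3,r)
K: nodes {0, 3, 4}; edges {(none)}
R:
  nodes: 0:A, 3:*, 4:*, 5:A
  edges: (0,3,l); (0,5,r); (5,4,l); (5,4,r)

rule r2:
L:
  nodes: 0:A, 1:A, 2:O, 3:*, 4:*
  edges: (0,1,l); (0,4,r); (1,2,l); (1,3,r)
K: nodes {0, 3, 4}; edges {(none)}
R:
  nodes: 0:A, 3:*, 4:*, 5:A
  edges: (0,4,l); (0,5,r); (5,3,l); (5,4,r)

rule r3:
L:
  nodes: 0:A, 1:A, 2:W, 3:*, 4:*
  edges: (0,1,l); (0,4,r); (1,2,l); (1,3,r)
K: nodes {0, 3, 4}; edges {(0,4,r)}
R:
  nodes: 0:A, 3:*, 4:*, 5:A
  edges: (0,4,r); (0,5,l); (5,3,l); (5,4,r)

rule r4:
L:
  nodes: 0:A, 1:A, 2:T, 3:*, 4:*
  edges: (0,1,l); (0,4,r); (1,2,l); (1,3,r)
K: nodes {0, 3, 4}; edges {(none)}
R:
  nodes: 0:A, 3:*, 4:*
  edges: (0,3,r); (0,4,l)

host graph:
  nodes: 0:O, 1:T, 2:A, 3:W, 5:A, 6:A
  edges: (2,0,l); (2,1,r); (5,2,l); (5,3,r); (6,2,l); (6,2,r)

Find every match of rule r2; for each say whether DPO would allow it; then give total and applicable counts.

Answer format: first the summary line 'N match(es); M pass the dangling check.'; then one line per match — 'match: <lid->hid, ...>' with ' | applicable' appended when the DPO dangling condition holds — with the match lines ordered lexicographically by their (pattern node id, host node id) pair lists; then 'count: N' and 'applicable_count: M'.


1 match(es); 0 pass the dangling check.
match: 0->5, 1->2, 2->0, 3->1, 4->3
count: 1
applicable_count: 0


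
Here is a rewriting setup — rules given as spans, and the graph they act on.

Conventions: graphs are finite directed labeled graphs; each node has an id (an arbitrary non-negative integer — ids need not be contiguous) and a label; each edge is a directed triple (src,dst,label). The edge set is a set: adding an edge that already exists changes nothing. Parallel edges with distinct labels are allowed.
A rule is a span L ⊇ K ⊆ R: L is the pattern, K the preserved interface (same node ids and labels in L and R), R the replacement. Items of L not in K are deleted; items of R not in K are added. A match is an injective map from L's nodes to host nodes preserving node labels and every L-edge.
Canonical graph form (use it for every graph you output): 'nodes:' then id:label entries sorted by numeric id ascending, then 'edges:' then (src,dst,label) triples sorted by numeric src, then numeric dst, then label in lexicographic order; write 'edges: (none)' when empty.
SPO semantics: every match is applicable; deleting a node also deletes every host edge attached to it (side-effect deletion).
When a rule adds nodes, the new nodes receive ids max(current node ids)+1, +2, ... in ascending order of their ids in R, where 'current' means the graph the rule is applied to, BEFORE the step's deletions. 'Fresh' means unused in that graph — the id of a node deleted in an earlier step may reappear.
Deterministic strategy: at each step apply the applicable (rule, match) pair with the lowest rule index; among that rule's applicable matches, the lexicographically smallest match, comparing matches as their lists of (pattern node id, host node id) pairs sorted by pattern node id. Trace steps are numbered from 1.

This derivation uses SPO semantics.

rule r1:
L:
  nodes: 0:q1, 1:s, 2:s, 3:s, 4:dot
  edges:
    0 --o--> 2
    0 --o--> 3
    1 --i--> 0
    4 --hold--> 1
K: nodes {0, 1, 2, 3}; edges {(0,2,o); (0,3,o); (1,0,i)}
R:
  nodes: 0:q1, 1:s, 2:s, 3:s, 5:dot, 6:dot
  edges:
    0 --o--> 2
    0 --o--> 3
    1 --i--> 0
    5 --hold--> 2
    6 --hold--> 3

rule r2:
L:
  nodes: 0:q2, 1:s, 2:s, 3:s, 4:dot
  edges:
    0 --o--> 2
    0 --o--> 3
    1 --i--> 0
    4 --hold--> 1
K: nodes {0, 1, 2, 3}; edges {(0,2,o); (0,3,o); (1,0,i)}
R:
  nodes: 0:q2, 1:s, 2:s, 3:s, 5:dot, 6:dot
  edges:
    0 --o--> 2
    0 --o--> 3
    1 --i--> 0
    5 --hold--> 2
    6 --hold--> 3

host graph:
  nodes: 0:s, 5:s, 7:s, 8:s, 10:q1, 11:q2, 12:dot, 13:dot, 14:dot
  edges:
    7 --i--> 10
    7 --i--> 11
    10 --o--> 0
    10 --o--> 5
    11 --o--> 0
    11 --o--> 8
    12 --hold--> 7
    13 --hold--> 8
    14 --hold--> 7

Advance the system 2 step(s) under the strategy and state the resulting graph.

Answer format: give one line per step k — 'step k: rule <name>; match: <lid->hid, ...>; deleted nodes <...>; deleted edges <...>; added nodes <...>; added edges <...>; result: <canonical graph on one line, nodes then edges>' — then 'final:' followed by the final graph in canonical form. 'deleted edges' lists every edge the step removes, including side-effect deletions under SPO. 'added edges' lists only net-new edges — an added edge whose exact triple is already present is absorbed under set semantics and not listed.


step 1: rule r1; match: 0->10, 1->7, 2->0, 3->5, 4->12; deleted nodes 12; deleted edges (12,7,hold); added nodes 15, 16; added edges (15,0,hold); (16,5,hold); result: nodes: 0:s, 5:s, 7:s, 8:s, 10:q1, 11:q2, 13:dot, 14:dot, 15:dot, 16:dot edges: (7,10,i); (7,11,i); (10,0,o); (10,5,o); (11,0,o); (11,8,o); (13,8,hold); (14,7,hold); (15,0,hold); (16,5,hold)
step 2: rule r1; match: 0->10, 1->7, 2->0, 3->5, 4->14; deleted nodes 14; deleted edges (14,7,hold); added nodes 17, 18; added edges (17,0,hold); (18,5,hold); result: nodes: 0:s, 5:s, 7:s, 8:s, 10:q1, 11:q2, 13:dot, 15:dot, 16:dot, 17:dot, 18:dot edges: (7,10,i); (7,11,i); (10,0,o); (10,5,o); (11,0,o); (11,8,o); (13,8,hold); (15,0,hold); (16,5,hold); (17,0,hold); (18,5,hold)
final:
nodes: 0:s, 5:s, 7:s, 8:s, 10:q1, 11:q2, 13:dot, 15:dot, 16:dot, 17:dot, 18:dot
edges: (7,10,i); (7,11,i); (10,0,o); (10,5,o); (11,0,o); (11,8,o); (13,8,hold); (15,0,hold); (16,5,hold); (17,0,hold); (18,5,hold)


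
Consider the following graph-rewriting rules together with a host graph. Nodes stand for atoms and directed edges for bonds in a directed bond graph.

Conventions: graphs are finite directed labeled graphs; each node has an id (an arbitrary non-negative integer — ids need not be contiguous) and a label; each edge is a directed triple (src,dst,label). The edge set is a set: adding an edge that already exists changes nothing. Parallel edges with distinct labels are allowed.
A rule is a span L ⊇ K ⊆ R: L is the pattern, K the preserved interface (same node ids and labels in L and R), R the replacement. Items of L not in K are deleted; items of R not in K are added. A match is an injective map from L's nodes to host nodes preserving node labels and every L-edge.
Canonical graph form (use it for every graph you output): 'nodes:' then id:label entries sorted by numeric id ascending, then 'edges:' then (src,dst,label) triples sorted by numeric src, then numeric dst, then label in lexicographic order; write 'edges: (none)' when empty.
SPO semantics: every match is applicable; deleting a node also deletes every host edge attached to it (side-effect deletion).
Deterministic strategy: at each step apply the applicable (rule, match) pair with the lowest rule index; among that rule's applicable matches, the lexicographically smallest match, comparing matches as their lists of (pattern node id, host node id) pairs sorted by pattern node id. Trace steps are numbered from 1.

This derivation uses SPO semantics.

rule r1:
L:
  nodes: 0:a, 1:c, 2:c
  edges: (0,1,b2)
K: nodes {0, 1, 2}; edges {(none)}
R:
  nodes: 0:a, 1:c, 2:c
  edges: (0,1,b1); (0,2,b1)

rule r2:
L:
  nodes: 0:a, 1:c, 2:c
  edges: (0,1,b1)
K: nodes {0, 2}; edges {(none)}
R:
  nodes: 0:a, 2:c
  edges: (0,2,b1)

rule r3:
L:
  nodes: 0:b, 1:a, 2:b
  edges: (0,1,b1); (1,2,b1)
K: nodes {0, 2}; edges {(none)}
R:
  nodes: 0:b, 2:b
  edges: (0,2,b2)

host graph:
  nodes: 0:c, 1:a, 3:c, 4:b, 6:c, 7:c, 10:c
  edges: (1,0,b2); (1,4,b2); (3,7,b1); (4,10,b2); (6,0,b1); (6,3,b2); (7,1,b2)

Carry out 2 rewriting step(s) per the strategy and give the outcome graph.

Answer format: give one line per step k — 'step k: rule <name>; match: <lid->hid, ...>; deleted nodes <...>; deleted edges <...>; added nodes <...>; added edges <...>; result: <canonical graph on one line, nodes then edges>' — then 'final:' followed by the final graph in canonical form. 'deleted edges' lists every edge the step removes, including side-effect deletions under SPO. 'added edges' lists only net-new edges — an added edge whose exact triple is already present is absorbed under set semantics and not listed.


step 1: rule r1; match: 0->1, 1->0, 2->3; deleted nodes (none); deleted edges (1,0,b2); added nodes (none); added edges (1,0,b1); (1,3,b1); result: nodes: 0:c, 1:a, 3:c, 4:b, 6:c, 7:c, 10:c edges: (1,0,b1); (1,3,b1); (1,4,b2); (3,7,b1); (4,10,b2); (6,0,b1); (6,3,b2); (7,1,b2)
step 2: rule r2; match: 0->1, 1->0, 2->3; deleted nodes 0; deleted edges (1,0,b1); (6,0,b1); added nodes (none); added edges (none); result: nodes: 1:a, 3:c, 4:b, 6:c, 7:c, 10:c edges: (1,3,b1); (1,4,b2); (3,7,b1); (4,10,b2); (6,3,b2); (7,1,b2)
final:
nodes: 1:a, 3:c, 4:b, 6:c, 7:c, 10:c
edges: (1,3,b1); (1,4,b2); (3,7,b1); (4,10,b2); (6,3,b2); (7,1,b2)


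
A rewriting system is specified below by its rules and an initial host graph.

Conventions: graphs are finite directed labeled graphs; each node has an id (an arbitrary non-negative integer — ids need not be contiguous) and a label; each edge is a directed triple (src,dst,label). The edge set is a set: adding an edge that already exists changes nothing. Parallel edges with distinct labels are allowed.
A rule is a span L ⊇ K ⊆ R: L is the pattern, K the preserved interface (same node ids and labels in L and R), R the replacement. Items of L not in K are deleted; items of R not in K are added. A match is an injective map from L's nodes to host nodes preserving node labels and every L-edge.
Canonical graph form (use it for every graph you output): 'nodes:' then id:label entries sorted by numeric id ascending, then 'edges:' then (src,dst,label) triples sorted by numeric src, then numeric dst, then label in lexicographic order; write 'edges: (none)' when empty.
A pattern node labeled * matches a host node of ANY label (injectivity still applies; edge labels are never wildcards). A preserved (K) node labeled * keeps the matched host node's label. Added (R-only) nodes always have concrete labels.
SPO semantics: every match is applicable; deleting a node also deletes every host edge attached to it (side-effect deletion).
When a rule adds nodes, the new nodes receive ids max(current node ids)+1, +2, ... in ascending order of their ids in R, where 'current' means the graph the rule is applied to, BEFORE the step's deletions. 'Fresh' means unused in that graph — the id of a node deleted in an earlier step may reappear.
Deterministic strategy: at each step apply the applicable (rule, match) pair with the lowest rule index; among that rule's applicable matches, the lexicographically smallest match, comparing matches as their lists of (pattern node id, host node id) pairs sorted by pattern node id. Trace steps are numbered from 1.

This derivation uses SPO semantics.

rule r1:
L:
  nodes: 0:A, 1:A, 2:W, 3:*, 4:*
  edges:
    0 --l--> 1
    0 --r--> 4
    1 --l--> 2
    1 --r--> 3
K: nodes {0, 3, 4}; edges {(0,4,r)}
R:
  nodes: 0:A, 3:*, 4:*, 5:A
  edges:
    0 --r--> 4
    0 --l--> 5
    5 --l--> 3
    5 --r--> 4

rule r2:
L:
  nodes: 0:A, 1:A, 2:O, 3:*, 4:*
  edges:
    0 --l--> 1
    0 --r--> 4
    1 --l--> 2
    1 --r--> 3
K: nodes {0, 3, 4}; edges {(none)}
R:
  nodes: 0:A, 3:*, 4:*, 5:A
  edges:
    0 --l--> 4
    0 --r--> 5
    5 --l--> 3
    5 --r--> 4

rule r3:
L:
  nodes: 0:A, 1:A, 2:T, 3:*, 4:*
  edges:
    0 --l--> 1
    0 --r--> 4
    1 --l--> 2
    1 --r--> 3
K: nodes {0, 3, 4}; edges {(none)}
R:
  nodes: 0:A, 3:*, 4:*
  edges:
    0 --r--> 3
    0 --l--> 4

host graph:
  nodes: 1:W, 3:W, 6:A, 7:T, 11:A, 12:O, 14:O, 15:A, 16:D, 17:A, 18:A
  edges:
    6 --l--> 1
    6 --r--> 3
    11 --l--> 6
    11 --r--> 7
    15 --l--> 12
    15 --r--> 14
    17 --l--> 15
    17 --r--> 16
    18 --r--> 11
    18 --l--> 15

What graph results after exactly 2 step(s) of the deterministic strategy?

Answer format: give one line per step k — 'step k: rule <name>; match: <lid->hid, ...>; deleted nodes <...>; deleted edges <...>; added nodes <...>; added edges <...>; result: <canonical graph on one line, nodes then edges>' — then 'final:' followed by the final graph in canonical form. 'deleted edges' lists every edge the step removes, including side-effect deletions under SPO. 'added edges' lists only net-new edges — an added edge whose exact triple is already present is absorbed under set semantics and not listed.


step 1: rule r1; match: 0->11, 1->6, 2->1, 3->3, 4->7; deleted nodes 1, 6; deleted edges (6,1,l); (6,3,r); (11,6,l); added nodes 19; added edges (11,19,l); (19,3,l); (19,7,r); result: nodes: 3:W, 7:T, 11:A, 12:O, 14:O, 15:A, 16:D, 17:A, 18:A, 19:A edges: (11,7,r); (11,19,l); (15,12,l); (15,14,r); (17,15,l); (17,16,r); (18,11,r); (18,15,l); (19,3,l); (19,7,r)
step 2: rule r2; match: 0->17, 1->15, 2->12, 3->14, 4->16; deleted nodes 12, 15; deleted edges (15,12,l); (15,14,r); (17,15,l); (17,16,r); (18,15,l); added nodes 20; added edges (17,16,l); (17,20,r); (20,14,l); (20,16,r); result: nodes: 3:W, 7:T, 11:A, 14:O, 16:D, 17:A, 18:A, 19:A, 20:A edges: (11,7,r); (11,19,l); (17,16,l); (17,20,r); (18,11,r); (19,3,l); (19,7,r); (20,14,l); (20,16,r)
final:
nodes: 3:W, 7:T, 11:A, 14:O, 16:D, 17:A, 18:A, 19:A, 20:A
edges: (11,7,r); (11,19,l); (17,16,l); (17,20,r); (18,11,r); (19,3,l); (19,7,r); (20,14,l); (20,16,r)


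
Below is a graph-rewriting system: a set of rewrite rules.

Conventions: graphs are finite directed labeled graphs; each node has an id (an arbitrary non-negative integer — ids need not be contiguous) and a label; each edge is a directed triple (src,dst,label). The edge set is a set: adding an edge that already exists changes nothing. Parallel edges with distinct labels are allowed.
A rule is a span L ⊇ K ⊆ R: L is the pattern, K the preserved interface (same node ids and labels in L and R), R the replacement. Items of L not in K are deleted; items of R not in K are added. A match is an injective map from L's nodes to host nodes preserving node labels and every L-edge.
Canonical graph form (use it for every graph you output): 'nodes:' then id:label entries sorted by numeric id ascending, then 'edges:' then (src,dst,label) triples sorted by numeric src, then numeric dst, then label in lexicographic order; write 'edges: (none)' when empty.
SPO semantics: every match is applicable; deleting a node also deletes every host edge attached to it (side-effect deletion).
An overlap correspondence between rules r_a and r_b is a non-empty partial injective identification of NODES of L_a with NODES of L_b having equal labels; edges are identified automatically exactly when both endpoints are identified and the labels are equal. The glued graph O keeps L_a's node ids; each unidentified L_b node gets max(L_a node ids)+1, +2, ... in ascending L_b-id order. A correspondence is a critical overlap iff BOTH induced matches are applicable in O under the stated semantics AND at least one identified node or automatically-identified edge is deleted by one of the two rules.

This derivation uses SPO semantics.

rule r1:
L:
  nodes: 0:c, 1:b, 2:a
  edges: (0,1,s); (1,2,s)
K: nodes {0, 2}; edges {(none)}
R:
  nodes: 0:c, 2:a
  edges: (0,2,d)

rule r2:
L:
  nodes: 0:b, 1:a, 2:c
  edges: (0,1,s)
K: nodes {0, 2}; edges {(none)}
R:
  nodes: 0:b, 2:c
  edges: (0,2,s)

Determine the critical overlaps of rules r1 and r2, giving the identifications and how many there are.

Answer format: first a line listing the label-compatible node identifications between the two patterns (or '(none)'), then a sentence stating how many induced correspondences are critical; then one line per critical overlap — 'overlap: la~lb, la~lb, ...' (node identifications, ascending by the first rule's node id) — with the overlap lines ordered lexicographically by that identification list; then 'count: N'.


label-compatible node identifications between L(r1) and L(r2): 0~2, 1~0, 2~1
6 of the induced correspondences are critical overlaps of r1 and r2.
overlap: 0~2, 1~0
overlap: 0~2, 1~0, 2~1
overlap: 0~2, 2~1
overlap: 1~0
overlap: 1~0, 2~1
overlap: 2~1
count: 6


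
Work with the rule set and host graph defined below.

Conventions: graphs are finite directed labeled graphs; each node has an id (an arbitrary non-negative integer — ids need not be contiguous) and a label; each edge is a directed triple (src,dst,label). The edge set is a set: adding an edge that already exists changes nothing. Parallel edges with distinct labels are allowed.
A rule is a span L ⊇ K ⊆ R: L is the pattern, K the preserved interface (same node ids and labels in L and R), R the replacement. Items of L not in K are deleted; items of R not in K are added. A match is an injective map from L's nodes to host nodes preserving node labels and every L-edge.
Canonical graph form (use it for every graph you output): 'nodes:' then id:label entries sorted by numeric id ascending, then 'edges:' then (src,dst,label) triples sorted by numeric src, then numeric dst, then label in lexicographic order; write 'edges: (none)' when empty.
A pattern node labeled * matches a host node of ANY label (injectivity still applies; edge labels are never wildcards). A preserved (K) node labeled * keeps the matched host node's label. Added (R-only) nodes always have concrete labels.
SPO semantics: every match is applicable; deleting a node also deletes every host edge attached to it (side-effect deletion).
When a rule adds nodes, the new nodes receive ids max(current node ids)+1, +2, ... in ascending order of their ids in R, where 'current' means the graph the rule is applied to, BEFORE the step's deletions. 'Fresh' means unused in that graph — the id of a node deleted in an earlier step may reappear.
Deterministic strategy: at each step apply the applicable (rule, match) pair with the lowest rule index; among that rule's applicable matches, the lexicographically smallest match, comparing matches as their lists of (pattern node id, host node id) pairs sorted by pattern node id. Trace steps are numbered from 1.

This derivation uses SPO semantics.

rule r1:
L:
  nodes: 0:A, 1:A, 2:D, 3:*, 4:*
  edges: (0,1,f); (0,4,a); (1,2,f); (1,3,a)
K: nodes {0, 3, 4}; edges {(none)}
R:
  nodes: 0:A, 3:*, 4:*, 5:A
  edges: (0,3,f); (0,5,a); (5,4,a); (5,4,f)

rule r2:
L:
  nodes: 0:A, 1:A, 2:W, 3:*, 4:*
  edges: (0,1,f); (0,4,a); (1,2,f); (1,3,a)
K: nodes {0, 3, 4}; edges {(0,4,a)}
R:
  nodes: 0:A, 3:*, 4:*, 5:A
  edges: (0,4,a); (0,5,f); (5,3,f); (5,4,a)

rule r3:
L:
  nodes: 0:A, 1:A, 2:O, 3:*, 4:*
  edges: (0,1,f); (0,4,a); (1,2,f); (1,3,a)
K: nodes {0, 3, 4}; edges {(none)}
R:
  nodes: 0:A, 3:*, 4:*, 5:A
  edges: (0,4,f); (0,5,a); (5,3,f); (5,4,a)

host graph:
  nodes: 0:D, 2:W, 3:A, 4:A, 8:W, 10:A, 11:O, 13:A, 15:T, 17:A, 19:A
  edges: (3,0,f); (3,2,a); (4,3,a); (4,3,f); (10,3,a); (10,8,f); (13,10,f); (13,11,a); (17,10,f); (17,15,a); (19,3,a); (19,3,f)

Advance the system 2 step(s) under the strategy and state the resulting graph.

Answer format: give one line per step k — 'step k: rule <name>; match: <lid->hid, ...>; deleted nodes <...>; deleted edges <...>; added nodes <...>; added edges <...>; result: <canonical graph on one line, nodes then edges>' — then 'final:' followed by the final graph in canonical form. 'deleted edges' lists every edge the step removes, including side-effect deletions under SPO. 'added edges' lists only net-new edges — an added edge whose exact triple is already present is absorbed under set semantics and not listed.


step 1: rule r2; match: 0->13, 1->10, 2->8, 3->3, 4->11; deleted nodes 8, 10; deleted edges (10,3,a); (10,8,f); (13,10,f); (17,10,f); added nodes 20; added edges (13,20,f); (20,3,f); (20,11,a); result: nodes: 0:D, 2:W, 3:A, 4:A, 11:O, 13:A, 15:T, 17:A, 19:A, 20:A edges: (3,0,f); (3,2,a); (4,3,a); (4,3,f); (13,11,a); (13,20,f); (17,15,a); (19,3,a); (19,3,f); (20,3,f); (20,11,a)
step 2: rule r1; match: 0->20, 1->3, 2->0, 3->2, 4->11; deleted nodes 0, 3; deleted edges (3,0,f); (3,2,a); (4,3,a); (4,3,f); (19,3,a); (19,3,f); (20,3,f); (20,11,a); added nodes 21; added edges (20,2,f); (20,21,a); (21,11,a); (21,11,f); result: nodes: 2:W, 4:A, 11:O, 13:A, 15:T, 17:A, 19:A, 20:A, 21:A edges: (13,11,a); (13,20,f); (17,15,a); (20,2,f); (20,21,a); (21,11,a); (21,11,f)
final:
nodes: 2:W, 4:A, 11:O, 13:A, 15:T, 17:A, 19:A, 20:A, 21:A
edges: (13,11,a); (13,20,f); (17,15,a); (20,2,f); (20,21,a); (21,11,a); (21,11,f)


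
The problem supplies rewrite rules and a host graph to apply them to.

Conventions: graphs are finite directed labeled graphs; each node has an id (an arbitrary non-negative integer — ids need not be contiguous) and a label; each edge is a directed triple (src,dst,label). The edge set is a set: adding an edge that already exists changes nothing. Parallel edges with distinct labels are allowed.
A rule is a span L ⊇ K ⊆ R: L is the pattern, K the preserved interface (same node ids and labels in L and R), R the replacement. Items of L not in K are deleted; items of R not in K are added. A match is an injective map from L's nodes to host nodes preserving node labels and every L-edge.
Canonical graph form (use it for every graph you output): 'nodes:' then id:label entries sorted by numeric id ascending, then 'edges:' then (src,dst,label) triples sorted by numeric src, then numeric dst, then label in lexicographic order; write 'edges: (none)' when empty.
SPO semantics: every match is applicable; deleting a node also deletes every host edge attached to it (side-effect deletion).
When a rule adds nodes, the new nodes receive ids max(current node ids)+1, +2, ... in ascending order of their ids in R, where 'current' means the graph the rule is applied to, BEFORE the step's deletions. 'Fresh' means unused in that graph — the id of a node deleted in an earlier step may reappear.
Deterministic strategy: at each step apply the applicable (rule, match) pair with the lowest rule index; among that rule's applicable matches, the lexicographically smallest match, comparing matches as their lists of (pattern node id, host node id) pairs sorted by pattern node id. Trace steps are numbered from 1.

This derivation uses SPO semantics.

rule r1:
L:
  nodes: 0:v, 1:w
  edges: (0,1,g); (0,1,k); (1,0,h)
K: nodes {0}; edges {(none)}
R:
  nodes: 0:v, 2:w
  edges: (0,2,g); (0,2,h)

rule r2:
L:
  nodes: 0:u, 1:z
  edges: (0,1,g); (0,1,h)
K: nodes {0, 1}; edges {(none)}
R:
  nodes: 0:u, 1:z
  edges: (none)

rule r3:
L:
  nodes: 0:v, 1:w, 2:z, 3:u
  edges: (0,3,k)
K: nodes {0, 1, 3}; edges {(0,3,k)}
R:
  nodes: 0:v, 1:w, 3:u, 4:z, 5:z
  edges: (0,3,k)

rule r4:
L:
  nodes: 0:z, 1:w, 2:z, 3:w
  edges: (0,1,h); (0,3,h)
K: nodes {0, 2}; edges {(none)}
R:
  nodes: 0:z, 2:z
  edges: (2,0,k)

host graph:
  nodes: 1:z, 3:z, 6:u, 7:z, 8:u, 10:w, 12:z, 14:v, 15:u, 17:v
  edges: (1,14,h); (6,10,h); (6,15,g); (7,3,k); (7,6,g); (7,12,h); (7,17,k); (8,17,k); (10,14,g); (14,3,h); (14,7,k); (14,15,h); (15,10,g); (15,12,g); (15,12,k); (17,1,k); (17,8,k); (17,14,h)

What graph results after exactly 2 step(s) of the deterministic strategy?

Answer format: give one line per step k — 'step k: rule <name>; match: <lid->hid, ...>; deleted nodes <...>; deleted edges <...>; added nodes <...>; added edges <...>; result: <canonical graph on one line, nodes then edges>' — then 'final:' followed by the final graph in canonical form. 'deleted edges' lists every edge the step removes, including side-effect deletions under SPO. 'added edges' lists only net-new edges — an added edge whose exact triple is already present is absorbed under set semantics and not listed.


step 1: rule r3; match: 0->17, 1->10, 2->1, 3->8; deleted nodes 1; deleted edges (1,14,h); (17,1,k); added nodes 18, 19; added edges (none); result: nodes: 3:z, 6:u, 7:z, 8:u, 10:w, 12:z, 14:v, 15:u, 17:v, 18:z, 19:z edges: (6,10,h); (6,15,g); (7,3,k); (7,6,g); (7,12,h); (7,17,k); (8,17,k); (10,14,g); (14,3,h); (14,7,k); (14,15,h); (15,10,g); (15,12,g); (15,12,k); (17,8,k); (17,14,h)
step 2: rule r3; match: 0->17, 1->10, 2->3, 3->8; deleted nodes 3; deleted edges (7,3,k); (14,3,h); added nodes 20, 21; added edges (none); result: nodes: 6:u, 7:z, 8:u, 10:w, 12:z, 14:v, 15:u, 17:v, 18:z, 19:z, 20:z, 21:z edges: (6,10,h); (6,15,g); (7,6,g); (7,12,h); (7,17,k); (8,17,k); (10,14,g); (14,7,k); (14,15,h); (15,10,g); (15,12,g); (15,12,k); (17,8,k); (17,14,h)
final:
nodes: 6:u, 7:z, 8:u, 10:w, 12:z, 14:v, 15:u, 17:v, 18:z, 19:z, 20:z, 21:z
edges: (6,10,h); (6,15,g); (7,6,g); (7,12,h); (7,17,k); (8,17,k); (10,14,g); (14,7,k); (14,15,h); (15,10,g); (15,12,g); (15,12,k); (17,8,k); (17,14,h)


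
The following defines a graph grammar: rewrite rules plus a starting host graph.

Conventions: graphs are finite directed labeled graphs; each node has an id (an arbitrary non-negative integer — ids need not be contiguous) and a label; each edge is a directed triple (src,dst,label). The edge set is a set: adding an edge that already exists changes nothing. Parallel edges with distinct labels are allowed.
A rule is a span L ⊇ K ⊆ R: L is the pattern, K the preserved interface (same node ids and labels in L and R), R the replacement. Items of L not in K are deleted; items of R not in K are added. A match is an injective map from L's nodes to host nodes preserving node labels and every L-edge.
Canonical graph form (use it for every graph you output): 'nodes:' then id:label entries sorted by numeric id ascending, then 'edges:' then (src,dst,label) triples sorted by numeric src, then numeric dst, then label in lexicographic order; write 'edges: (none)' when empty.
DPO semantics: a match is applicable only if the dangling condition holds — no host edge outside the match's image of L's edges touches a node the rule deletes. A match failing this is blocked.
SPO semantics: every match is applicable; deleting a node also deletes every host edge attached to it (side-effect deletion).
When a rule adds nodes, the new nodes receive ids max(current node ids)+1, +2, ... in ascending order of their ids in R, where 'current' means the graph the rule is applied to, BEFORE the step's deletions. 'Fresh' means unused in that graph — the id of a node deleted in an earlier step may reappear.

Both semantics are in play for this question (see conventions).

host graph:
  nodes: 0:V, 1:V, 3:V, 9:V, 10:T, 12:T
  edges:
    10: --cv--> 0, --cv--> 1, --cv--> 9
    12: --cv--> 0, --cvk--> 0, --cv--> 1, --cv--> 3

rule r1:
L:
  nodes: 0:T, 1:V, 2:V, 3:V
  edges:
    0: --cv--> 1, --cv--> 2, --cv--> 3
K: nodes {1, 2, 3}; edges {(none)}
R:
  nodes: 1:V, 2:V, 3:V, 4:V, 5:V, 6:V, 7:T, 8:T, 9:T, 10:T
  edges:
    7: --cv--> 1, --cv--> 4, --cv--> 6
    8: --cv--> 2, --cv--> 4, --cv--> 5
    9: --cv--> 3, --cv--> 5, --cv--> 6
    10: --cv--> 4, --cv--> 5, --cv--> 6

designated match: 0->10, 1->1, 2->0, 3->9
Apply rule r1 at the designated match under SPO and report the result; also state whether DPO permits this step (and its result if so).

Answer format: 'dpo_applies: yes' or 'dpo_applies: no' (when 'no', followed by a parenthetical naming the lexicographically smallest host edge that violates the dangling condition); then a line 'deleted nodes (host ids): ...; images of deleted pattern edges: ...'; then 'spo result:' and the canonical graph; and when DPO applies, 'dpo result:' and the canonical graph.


dpo_applies: yes
deleted nodes (host ids): 10; images of deleted pattern edges: (10,0,cv); (10,1,cv); (10,9,cv)
spo result:
nodes: 0:V, 1:V, 3:V, 9:V, 12:T, 13:V, 14:V, 15:V, 16:T, 17:T, 18:T, 19:T
edges: (12,0,cv); (12,0,cvk); (12,1,cv); (12,3,cv); (16,1,cv); (16,13,cv); (16,15,cv); (17,0,cv); (17,13,cv); (17,14,cv); (18,9,cv); (18,14,cv); (18,15,cv); (19,13,cv); (19,14,cv); (19,15,cv)
dpo result:
nodes: 0:V, 1:V, 3:V, 9:V, 12:T, 13:V, 14:V, 15:V, 16:T, 17:T, 18:T, 19:T
edges: (12,0,cv); (12,0,cvk); (12,1,cv); (12,3,cv); (16,1,cv); (16,13,cv); (16,15,cv); (17,0,cv); (17,13,cv); (17,14,cv); (18,9,cv); (18,14,cv); (18,15,cv); (19,13,cv); (19,14,cv); (19,15,cv)
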